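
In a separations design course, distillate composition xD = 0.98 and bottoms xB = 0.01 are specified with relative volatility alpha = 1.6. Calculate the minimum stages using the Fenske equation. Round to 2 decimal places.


N_min = ln((xD*(1-xB))/(xB*(1-xD))) / ln(alpha)
Numerator inside ln: 0.9702 / 0.0002 = 4851.0
ln(4851.0) = 8.48694
ln(alpha) = ln(1.6) = 0.470004
N_min = 8.48694 / 0.470004 = 18.06


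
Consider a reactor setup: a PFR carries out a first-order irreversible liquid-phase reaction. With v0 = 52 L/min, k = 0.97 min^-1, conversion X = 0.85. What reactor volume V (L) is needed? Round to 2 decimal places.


V = (v0/k) * ln(1/(1-X))
V = (52/0.97) * ln(1/(1-0.85))
V = 53.608247 * ln(6.666667)
V = 53.608247 * 1.89712
V = 101.70 L


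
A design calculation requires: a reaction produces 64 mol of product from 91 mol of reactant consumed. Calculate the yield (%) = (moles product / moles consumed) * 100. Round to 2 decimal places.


Yield = (moles product / moles consumed) * 100%
Yield = (64 / 91) * 100
Yield = 0.7033 * 100
Yield = 70.33%


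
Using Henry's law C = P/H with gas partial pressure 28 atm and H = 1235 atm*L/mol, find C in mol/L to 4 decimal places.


C = P / H
C = 28 / 1235
C = 0.0227 mol/L


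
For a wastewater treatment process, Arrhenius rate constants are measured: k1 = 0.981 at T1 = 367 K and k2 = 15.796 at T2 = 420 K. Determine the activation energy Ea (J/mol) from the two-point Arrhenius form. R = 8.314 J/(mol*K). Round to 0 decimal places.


Ea = R * ln(k2/k1) / (1/T1 - 1/T2)
ln(k2/k1) = ln(15.796/0.981) = 2.7789396
1/T1 - 1/T2 = 1/367 - 1/420 = 0.000343843259
Ea = 8.314 * 2.7789396 / 0.000343843259
Ea = 67194 J/mol


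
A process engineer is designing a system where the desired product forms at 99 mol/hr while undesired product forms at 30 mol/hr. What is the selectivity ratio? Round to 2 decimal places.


S = desired product rate / undesired product rate
S = 99 / 30
S = 3.30


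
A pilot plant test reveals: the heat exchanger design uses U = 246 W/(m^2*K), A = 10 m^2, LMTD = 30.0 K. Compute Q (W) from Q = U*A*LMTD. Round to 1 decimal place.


Q = U * A * LMTD
Q = 246 * 10 * 30.0
Q = 73800.0 W


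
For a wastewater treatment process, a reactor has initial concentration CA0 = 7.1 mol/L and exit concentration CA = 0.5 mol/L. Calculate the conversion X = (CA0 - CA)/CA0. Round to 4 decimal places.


X = (CA0 - CA) / CA0
X = (7.1 - 0.5) / 7.1
X = 6.6 / 7.1
X = 0.9296


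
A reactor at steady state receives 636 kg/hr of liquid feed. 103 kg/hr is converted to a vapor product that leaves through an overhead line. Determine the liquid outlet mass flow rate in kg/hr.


Steady-state mass balance on the main outlet: F_out = F_in - F_removed
F_out = 636 - 103
F_out = 533 kg/hr


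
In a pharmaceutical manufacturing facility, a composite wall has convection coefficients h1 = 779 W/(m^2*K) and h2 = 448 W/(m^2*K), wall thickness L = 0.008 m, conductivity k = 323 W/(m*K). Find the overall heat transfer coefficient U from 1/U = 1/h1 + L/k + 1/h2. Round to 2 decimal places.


1/U = 1/h1 + L/k + 1/h2
1/U = 1/779 + 0.008/323 + 1/448
1/U = 0.001283697 + 2.47678e-05 + 0.0022321429
1/U = 0.0035406077
U = 282.44 W/(m^2*K)


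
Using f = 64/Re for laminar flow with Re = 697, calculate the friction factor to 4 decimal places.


f = 64 / Re
f = 64 / 697
f = 0.0918


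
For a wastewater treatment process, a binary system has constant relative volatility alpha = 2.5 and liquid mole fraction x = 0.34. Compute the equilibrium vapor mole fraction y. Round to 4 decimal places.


y = alpha*x / (1 + (alpha-1)*x)
y = 2.5*0.34 / (1 + (2.5-1)*0.34)
y = 0.85 / (1 + 0.51)
y = 0.85 / 1.51
y = 0.5629


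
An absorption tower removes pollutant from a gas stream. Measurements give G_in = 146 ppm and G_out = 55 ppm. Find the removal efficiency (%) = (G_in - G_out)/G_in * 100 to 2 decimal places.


Efficiency = (G_in - G_out) / G_in * 100%
Efficiency = (146 - 55) / 146 * 100
Efficiency = 91 / 146 * 100
Efficiency = 62.33%


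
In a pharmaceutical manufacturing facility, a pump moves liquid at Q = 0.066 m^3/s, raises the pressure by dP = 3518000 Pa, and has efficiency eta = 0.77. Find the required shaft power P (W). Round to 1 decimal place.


P = Q * dP / eta
P = 0.066 * 3518000 / 0.77
P = 232188.0 / 0.77
P = 301542.9 W


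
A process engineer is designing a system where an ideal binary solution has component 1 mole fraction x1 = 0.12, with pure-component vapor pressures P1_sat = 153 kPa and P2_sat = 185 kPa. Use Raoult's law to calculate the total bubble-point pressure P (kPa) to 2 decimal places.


P = x1*P1_sat + x2*P2_sat
x2 = 1 - x1 = 1 - 0.12 = 0.88
P = 0.12*153 + 0.88*185
P = 18.36 + 162.8
P = 181.16 kPa


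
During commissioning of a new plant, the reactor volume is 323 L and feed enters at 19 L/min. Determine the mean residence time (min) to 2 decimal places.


tau = V / v0
tau = 323 / 19
tau = 17.00 min


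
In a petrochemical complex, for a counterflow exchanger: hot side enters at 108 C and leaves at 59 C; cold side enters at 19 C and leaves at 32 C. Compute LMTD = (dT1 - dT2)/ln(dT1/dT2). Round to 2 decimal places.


dT1 = Th_in - Tc_out = 108 - 32 = 76
dT2 = Th_out - Tc_in = 59 - 19 = 40
LMTD = (dT1 - dT2) / ln(dT1/dT2)
LMTD = (76 - 40) / ln(76/40)
LMTD = 56.09 K


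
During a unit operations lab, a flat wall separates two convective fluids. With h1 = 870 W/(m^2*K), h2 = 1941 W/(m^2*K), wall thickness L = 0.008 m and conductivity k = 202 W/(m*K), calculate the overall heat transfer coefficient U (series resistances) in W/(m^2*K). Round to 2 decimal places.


1/U = 1/h1 + L/k + 1/h2
1/U = 1/870 + 0.008/202 + 1/1941
1/U = 0.0011494253 + 3.9604e-05 + 0.0005151984
1/U = 0.0017042277
U = 586.78 W/(m^2*K)


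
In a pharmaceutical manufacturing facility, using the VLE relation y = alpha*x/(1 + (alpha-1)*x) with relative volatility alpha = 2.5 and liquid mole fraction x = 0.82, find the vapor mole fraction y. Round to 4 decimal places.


y = alpha*x / (1 + (alpha-1)*x)
y = 2.5*0.82 / (1 + (2.5-1)*0.82)
y = 2.05 / (1 + 1.23)
y = 2.05 / 2.23
y = 0.9193


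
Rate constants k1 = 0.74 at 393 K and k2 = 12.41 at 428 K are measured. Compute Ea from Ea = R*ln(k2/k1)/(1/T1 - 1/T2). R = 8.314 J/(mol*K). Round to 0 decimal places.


Ea = R * ln(k2/k1) / (1/T1 - 1/T2)
ln(k2/k1) = ln(12.41/0.74) = 2.8196077
1/T1 - 1/T2 = 1/393 - 1/428 = 0.000208080664
Ea = 8.314 * 2.8196077 / 0.000208080664
Ea = 112659 J/mol


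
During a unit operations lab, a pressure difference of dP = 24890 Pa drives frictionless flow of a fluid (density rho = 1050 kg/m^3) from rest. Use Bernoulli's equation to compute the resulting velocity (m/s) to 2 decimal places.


v = sqrt(2*dP/rho)
v = sqrt(2*24890/1050)
v = sqrt(47.409524)
v = 6.89 m/s


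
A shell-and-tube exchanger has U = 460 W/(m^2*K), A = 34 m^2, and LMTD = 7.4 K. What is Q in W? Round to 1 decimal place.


Q = U * A * LMTD
Q = 460 * 34 * 7.4
Q = 115736.0 W


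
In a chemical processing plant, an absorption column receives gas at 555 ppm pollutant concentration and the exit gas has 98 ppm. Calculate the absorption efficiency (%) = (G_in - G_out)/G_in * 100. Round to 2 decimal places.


Efficiency = (G_in - G_out) / G_in * 100%
Efficiency = (555 - 98) / 555 * 100
Efficiency = 457 / 555 * 100
Efficiency = 82.34%


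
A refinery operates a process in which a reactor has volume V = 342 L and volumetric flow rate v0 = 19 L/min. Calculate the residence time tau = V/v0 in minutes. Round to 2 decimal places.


tau = V / v0
tau = 342 / 19
tau = 18.00 min


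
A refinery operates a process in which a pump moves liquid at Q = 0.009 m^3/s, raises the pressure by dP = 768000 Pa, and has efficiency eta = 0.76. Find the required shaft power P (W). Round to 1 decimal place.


P = Q * dP / eta
P = 0.009 * 768000 / 0.76
P = 6912.0 / 0.76
P = 9094.7 W


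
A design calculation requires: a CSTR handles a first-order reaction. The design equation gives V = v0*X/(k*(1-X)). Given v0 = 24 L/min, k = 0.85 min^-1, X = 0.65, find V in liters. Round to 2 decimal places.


V = v0 * X / (k * (1 - X))
V = 24 * 0.65 / (0.85 * (1 - 0.65))
V = 15.6 / (0.85 * 0.35)
V = 15.6 / 0.2975
V = 52.44 L


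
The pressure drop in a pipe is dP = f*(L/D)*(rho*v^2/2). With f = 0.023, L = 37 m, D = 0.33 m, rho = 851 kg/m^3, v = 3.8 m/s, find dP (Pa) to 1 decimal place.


dP = f * (L/D) * (rho*v^2/2)
dP = 0.023 * (37/0.33) * (851*3.8^2/2)
L/D = 112.12121212
rho*v^2/2 = 851*14.44/2 = 6144.22
dP = 0.023 * 112.12121212 * 6144.22
dP = 15844.6 Pa


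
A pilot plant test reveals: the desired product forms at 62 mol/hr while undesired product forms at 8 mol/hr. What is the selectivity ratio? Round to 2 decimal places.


S = desired product rate / undesired product rate
S = 62 / 8
S = 7.75


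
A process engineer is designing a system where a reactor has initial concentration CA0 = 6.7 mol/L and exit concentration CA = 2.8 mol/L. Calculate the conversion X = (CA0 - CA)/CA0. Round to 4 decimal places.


X = (CA0 - CA) / CA0
X = (6.7 - 2.8) / 6.7
X = 3.9 / 6.7
X = 0.5821


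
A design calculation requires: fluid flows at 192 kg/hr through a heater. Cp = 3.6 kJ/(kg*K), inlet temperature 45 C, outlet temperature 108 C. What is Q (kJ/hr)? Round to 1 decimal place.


Q = m_dot * Cp * (T2 - T1)
Q = 192 * 3.6 * (108 - 45)
Q = 192 * 3.6 * 63
Q = 43545.6 kJ/hr


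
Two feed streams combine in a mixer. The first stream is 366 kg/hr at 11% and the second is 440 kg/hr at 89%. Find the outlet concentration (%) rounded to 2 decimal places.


Mass balance on solute: F1*x1 + F2*x2 = F3*x3
F3 = F1 + F2 = 366 + 440 = 806 kg/hr
x3 = (F1*x1 + F2*x2)/F3
x3 = (366*0.11 + 440*0.89) / 806
x3 = 53.58%


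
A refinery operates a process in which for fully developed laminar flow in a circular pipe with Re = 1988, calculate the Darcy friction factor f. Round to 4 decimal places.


f = 64 / Re
f = 64 / 1988
f = 0.0322


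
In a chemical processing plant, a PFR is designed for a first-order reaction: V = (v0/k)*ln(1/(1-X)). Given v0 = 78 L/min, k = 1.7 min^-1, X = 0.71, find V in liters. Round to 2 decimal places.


V = (v0/k) * ln(1/(1-X))
V = (78/1.7) * ln(1/(1-0.71))
V = 45.882353 * ln(3.448276)
V = 45.882353 * 1.237874
V = 56.80 L


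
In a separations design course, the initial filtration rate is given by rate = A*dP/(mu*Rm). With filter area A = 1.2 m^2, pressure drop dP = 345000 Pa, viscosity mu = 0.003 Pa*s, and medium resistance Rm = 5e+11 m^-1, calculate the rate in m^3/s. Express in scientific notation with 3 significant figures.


rate = A * dP / (mu * Rm)
rate = 1.2 * 345000 / (0.003 * 5e+11)
rate = 414000.0 / 1.500e+09
rate = 2.76e-04 m^3/s


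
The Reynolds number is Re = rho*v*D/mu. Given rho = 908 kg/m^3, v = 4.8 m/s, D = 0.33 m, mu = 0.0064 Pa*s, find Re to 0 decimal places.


Re = rho * v * D / mu
Re = 908 * 4.8 * 0.33 / 0.0064
Re = 1438.272 / 0.0064
Re = 224730


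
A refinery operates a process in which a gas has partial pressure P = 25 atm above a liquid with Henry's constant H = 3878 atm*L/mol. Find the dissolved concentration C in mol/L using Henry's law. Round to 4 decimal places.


C = P / H
C = 25 / 3878
C = 0.0064 mol/L


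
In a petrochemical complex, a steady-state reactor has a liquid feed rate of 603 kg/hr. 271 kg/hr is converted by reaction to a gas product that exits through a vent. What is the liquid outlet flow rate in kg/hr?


Steady-state mass balance on the main outlet: F_out = F_in - F_removed
F_out = 603 - 271
F_out = 332 kg/hr


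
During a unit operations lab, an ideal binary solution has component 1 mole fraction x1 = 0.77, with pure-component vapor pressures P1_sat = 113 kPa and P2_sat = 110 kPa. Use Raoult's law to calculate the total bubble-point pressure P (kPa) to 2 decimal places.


P = x1*P1_sat + x2*P2_sat
x2 = 1 - x1 = 1 - 0.77 = 0.23
P = 0.77*113 + 0.23*110
P = 87.01 + 25.3
P = 112.31 kPa


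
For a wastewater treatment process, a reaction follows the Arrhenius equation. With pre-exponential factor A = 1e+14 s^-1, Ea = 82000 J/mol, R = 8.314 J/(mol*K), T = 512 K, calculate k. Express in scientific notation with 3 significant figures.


k = A * exp(-Ea/(R*T))
k = 1e+14 * exp(-82000 / (8.314 * 512))
k = 1e+14 * exp(-19.263441)
k = 4.31e+05


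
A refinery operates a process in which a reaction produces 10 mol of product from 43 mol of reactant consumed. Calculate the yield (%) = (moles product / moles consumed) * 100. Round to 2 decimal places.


Yield = (moles product / moles consumed) * 100%
Yield = (10 / 43) * 100
Yield = 0.2326 * 100
Yield = 23.26%


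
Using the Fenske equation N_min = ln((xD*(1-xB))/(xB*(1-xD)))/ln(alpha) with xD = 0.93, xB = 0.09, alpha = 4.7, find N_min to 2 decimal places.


N_min = ln((xD*(1-xB))/(xB*(1-xD))) / ln(alpha)
Numerator inside ln: 0.8463 / 0.0063 = 134.333333
ln(134.333333) = 4.900324
ln(alpha) = ln(4.7) = 1.547563
N_min = 4.900324 / 1.547563 = 3.17


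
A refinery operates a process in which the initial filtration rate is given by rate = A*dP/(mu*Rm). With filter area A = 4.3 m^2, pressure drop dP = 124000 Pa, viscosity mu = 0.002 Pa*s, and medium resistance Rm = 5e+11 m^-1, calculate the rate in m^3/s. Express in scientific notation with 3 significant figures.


rate = A * dP / (mu * Rm)
rate = 4.3 * 124000 / (0.002 * 5e+11)
rate = 533200.0 / 1.000e+09
rate = 5.33e-04 m^3/s


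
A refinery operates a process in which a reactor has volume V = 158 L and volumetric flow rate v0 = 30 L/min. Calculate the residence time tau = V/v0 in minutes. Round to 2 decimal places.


tau = V / v0
tau = 158 / 30
tau = 5.27 min


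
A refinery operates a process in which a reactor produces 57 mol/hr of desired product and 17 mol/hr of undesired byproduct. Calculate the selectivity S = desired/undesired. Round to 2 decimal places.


S = desired product rate / undesired product rate
S = 57 / 17
S = 3.35


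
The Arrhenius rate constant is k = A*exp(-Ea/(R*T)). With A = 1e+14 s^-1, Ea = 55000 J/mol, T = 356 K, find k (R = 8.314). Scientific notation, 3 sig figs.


k = A * exp(-Ea/(R*T))
k = 1e+14 * exp(-55000 / (8.314 * 356))
k = 1e+14 * exp(-18.582437)
k = 8.51e+05


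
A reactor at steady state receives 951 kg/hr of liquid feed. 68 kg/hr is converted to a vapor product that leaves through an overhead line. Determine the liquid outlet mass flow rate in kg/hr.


Steady-state mass balance on the main outlet: F_out = F_in - F_removed
F_out = 951 - 68
F_out = 883 kg/hr


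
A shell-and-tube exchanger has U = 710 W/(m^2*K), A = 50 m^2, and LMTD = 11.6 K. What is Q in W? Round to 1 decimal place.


Q = U * A * LMTD
Q = 710 * 50 * 11.6
Q = 411800.0 W


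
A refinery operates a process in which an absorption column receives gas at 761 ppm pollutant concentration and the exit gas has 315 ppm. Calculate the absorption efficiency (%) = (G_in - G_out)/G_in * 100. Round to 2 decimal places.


Efficiency = (G_in - G_out) / G_in * 100%
Efficiency = (761 - 315) / 761 * 100
Efficiency = 446 / 761 * 100
Efficiency = 58.61%


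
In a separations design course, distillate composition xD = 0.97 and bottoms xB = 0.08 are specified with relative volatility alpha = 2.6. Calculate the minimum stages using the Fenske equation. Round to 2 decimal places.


N_min = ln((xD*(1-xB))/(xB*(1-xD))) / ln(alpha)
Numerator inside ln: 0.8924 / 0.0024 = 371.833333
ln(371.833333) = 5.918446
ln(alpha) = ln(2.6) = 0.955511
N_min = 5.918446 / 0.955511 = 6.19


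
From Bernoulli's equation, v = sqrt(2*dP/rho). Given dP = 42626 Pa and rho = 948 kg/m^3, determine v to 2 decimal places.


v = sqrt(2*dP/rho)
v = sqrt(2*42626/948)
v = sqrt(89.92827)
v = 9.48 m/s


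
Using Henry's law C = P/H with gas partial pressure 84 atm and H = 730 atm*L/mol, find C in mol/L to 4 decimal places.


C = P / H
C = 84 / 730
C = 0.1151 mol/L


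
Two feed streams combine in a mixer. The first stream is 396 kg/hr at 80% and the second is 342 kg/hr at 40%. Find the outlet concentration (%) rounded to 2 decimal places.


Mass balance on solute: F1*x1 + F2*x2 = F3*x3
F3 = F1 + F2 = 396 + 342 = 738 kg/hr
x3 = (F1*x1 + F2*x2)/F3
x3 = (396*0.8 + 342*0.4) / 738
x3 = 61.46%


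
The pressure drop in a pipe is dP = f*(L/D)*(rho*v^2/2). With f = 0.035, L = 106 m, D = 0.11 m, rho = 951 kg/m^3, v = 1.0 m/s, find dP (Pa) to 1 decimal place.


dP = f * (L/D) * (rho*v^2/2)
dP = 0.035 * (106/0.11) * (951*1.0^2/2)
L/D = 963.63636364
rho*v^2/2 = 951*1.0/2 = 475.5
dP = 0.035 * 963.63636364 * 475.5
dP = 16037.3 Pa


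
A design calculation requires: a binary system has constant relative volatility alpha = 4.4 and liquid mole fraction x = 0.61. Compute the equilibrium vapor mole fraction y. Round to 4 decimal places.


y = alpha*x / (1 + (alpha-1)*x)
y = 4.4*0.61 / (1 + (4.4-1)*0.61)
y = 2.684 / (1 + 2.074)
y = 2.684 / 3.074
y = 0.8731


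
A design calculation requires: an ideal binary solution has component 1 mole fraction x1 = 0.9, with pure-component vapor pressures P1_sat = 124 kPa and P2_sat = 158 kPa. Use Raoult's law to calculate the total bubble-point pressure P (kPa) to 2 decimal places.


P = x1*P1_sat + x2*P2_sat
x2 = 1 - x1 = 1 - 0.9 = 0.1
P = 0.9*124 + 0.1*158
P = 111.6 + 15.8
P = 127.40 kPa


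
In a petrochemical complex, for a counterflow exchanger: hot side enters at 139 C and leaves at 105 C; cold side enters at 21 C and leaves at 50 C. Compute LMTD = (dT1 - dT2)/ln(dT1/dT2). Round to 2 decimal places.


dT1 = Th_in - Tc_out = 139 - 50 = 89
dT2 = Th_out - Tc_in = 105 - 21 = 84
LMTD = (dT1 - dT2) / ln(dT1/dT2)
LMTD = (89 - 84) / ln(89/84)
LMTD = 86.48 K


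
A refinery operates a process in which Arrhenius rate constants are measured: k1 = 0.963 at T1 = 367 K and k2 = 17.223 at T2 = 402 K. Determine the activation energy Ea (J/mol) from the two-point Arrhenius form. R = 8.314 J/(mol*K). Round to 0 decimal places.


Ea = R * ln(k2/k1) / (1/T1 - 1/T2)
ln(k2/k1) = ln(17.223/0.963) = 2.8839476
1/T1 - 1/T2 = 1/367 - 1/402 = 0.000237233451
Ea = 8.314 * 2.8839476 / 0.000237233451
Ea = 101070 J/mol


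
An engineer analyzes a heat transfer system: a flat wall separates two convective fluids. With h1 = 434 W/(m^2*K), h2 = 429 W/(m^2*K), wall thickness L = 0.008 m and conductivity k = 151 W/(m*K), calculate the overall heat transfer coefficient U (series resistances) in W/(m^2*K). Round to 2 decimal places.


1/U = 1/h1 + L/k + 1/h2
1/U = 1/434 + 0.008/151 + 1/429
1/U = 0.0023041475 + 5.29801e-05 + 0.0023310023
1/U = 0.0046881299
U = 213.30 W/(m^2*K)


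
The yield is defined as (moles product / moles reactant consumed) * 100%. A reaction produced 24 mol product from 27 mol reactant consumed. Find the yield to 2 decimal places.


Yield = (moles product / moles consumed) * 100%
Yield = (24 / 27) * 100
Yield = 0.8889 * 100
Yield = 88.89%


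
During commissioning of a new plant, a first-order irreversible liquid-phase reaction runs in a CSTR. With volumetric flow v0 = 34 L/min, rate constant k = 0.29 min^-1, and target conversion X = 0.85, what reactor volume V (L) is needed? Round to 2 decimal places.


V = v0 * X / (k * (1 - X))
V = 34 * 0.85 / (0.29 * (1 - 0.85))
V = 28.9 / (0.29 * 0.15)
V = 28.9 / 0.0435
V = 664.37 L


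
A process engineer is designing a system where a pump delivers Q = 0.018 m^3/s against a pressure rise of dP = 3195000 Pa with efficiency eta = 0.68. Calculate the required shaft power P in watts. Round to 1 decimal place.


P = Q * dP / eta
P = 0.018 * 3195000 / 0.68
P = 57510.0 / 0.68
P = 84573.5 W


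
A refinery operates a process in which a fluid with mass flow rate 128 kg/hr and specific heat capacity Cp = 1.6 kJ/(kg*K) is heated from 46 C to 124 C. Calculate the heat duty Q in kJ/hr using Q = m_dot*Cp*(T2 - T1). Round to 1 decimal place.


Q = m_dot * Cp * (T2 - T1)
Q = 128 * 1.6 * (124 - 46)
Q = 128 * 1.6 * 78
Q = 15974.4 kJ/hr


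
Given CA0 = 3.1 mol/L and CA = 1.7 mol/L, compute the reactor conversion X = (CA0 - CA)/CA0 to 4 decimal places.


X = (CA0 - CA) / CA0
X = (3.1 - 1.7) / 3.1
X = 1.4 / 3.1
X = 0.4516


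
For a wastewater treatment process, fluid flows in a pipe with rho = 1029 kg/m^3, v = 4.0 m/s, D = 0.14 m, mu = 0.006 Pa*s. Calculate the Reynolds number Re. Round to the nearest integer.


Re = rho * v * D / mu
Re = 1029 * 4.0 * 0.14 / 0.006
Re = 576.24 / 0.006
Re = 96040


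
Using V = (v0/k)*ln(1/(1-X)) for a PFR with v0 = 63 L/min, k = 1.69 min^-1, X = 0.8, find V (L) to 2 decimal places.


V = (v0/k) * ln(1/(1-X))
V = (63/1.69) * ln(1/(1-0.8))
V = 37.278107 * ln(5.0)
V = 37.278107 * 1.609438
V = 60.00 L


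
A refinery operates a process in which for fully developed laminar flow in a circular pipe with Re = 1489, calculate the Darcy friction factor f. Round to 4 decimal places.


f = 64 / Re
f = 64 / 1489
f = 0.0430


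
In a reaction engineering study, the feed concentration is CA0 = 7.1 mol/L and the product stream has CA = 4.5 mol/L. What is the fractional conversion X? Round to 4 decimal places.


X = (CA0 - CA) / CA0
X = (7.1 - 4.5) / 7.1
X = 2.6 / 7.1
X = 0.3662


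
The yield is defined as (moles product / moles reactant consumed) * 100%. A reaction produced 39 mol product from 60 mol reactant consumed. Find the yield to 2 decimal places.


Yield = (moles product / moles consumed) * 100%
Yield = (39 / 60) * 100
Yield = 0.65 * 100
Yield = 65.00%


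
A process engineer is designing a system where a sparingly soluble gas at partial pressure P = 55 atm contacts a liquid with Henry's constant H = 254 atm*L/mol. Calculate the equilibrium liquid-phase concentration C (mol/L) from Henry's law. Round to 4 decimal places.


C = P / H
C = 55 / 254
C = 0.2165 mol/L


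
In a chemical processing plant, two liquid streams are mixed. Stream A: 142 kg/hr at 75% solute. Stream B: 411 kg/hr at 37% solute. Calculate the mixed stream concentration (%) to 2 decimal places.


Mass balance on solute: F1*x1 + F2*x2 = F3*x3
F3 = F1 + F2 = 142 + 411 = 553 kg/hr
x3 = (F1*x1 + F2*x2)/F3
x3 = (142*0.75 + 411*0.37) / 553
x3 = 46.76%


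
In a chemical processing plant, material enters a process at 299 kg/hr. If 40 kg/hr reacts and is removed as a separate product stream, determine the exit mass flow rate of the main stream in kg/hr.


Steady-state mass balance on the main outlet: F_out = F_in - F_removed
F_out = 299 - 40
F_out = 259 kg/hr


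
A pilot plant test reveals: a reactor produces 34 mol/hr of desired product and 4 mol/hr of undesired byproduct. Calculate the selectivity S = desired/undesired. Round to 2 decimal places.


S = desired product rate / undesired product rate
S = 34 / 4
S = 8.50


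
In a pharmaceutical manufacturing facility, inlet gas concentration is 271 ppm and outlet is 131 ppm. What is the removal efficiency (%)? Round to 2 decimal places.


Efficiency = (G_in - G_out) / G_in * 100%
Efficiency = (271 - 131) / 271 * 100
Efficiency = 140 / 271 * 100
Efficiency = 51.66%


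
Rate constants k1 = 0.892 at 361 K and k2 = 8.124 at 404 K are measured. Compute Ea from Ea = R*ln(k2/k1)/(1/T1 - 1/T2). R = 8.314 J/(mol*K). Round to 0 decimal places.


Ea = R * ln(k2/k1) / (1/T1 - 1/T2)
ln(k2/k1) = ln(8.124/0.892) = 2.2091118
1/T1 - 1/T2 = 1/361 - 1/404 = 0.000294835578
Ea = 8.314 * 2.2091118 / 0.000294835578
Ea = 62294 J/mol


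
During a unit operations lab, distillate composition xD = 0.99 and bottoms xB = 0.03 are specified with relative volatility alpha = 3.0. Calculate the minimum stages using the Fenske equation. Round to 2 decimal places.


N_min = ln((xD*(1-xB))/(xB*(1-xD))) / ln(alpha)
Numerator inside ln: 0.9603 / 0.0003 = 3201.0
ln(3201.0) = 8.071219
ln(alpha) = ln(3.0) = 1.098612
N_min = 8.071219 / 1.098612 = 7.35


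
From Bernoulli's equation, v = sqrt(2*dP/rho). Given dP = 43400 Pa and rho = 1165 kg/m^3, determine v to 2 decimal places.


v = sqrt(2*dP/rho)
v = sqrt(2*43400/1165)
v = sqrt(74.506438)
v = 8.63 m/s


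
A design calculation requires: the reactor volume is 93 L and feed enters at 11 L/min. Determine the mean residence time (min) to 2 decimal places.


tau = V / v0
tau = 93 / 11
tau = 8.45 min


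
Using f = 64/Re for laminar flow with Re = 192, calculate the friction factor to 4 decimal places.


f = 64 / Re
f = 64 / 192
f = 0.3333


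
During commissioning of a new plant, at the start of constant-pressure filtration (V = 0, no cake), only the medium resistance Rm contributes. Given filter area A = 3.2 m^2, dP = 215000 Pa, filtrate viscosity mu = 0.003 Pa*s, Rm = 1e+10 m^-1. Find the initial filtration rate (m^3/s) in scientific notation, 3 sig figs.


rate = A * dP / (mu * Rm)
rate = 3.2 * 215000 / (0.003 * 1e+10)
rate = 688000.0 / 3.000e+07
rate = 2.29e-02 m^3/s


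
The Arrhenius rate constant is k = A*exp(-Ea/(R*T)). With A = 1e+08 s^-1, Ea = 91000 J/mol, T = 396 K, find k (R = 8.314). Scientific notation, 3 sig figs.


k = A * exp(-Ea/(R*T))
k = 1e+08 * exp(-91000 / (8.314 * 396))
k = 1e+08 * exp(-27.639882)
k = 9.91e-05


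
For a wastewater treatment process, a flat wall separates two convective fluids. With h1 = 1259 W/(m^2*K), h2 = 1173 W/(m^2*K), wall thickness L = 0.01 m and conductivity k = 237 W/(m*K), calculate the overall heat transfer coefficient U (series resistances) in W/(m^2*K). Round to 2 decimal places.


1/U = 1/h1 + L/k + 1/h2
1/U = 1/1259 + 0.01/237 + 1/1173
1/U = 0.0007942812 + 4.21941e-05 + 0.0008525149
1/U = 0.0016889902
U = 592.07 W/(m^2*K)


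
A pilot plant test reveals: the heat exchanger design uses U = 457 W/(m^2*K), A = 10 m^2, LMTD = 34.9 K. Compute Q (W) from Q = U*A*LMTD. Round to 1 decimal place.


Q = U * A * LMTD
Q = 457 * 10 * 34.9
Q = 159493.0 W


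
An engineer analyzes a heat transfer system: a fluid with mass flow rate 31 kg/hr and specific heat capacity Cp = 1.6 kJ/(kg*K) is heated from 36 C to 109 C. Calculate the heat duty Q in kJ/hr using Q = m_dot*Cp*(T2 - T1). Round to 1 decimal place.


Q = m_dot * Cp * (T2 - T1)
Q = 31 * 1.6 * (109 - 36)
Q = 31 * 1.6 * 73
Q = 3620.8 kJ/hr


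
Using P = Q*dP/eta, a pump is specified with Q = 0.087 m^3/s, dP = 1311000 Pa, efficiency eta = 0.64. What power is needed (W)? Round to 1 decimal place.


P = Q * dP / eta
P = 0.087 * 1311000 / 0.64
P = 114057.0 / 0.64
P = 178214.1 W


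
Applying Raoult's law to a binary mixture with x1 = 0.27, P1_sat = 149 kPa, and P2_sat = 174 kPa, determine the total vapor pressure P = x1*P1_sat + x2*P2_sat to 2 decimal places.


P = x1*P1_sat + x2*P2_sat
x2 = 1 - x1 = 1 - 0.27 = 0.73
P = 0.27*149 + 0.73*174
P = 40.23 + 127.02
P = 167.25 kPa


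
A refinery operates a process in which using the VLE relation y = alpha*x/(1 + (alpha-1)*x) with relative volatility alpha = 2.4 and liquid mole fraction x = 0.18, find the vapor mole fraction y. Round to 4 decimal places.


y = alpha*x / (1 + (alpha-1)*x)
y = 2.4*0.18 / (1 + (2.4-1)*0.18)
y = 0.432 / (1 + 0.252)
y = 0.432 / 1.252
y = 0.3450


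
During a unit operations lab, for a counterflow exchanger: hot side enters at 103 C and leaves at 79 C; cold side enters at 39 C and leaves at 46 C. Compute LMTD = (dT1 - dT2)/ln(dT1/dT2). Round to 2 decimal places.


dT1 = Th_in - Tc_out = 103 - 46 = 57
dT2 = Th_out - Tc_in = 79 - 39 = 40
LMTD = (dT1 - dT2) / ln(dT1/dT2)
LMTD = (57 - 40) / ln(57/40)
LMTD = 48.00 K


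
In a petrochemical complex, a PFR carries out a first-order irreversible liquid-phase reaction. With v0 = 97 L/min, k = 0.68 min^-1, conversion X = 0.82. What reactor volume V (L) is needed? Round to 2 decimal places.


V = (v0/k) * ln(1/(1-X))
V = (97/0.68) * ln(1/(1-0.82))
V = 142.647059 * ln(5.555556)
V = 142.647059 * 1.714799
V = 244.61 L


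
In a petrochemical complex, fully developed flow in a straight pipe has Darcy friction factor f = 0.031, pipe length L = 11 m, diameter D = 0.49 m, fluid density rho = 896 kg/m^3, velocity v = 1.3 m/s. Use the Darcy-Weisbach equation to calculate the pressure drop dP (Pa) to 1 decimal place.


dP = f * (L/D) * (rho*v^2/2)
dP = 0.031 * (11/0.49) * (896*1.3^2/2)
L/D = 22.44897959
rho*v^2/2 = 896*1.69/2 = 757.12
dP = 0.031 * 22.44897959 * 757.12
dP = 526.9 Pa


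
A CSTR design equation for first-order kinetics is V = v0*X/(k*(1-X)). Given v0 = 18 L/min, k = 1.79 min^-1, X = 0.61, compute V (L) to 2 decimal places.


V = v0 * X / (k * (1 - X))
V = 18 * 0.61 / (1.79 * (1 - 0.61))
V = 10.98 / (1.79 * 0.39)
V = 10.98 / 0.6981
V = 15.73 L


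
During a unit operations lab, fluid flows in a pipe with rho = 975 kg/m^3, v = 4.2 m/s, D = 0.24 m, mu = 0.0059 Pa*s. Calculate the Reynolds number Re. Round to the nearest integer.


Re = rho * v * D / mu
Re = 975 * 4.2 * 0.24 / 0.0059
Re = 982.8 / 0.0059
Re = 166576


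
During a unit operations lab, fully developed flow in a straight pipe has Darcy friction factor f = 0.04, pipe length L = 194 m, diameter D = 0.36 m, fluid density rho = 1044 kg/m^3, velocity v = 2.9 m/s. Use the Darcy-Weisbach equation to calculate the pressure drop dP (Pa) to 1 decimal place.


dP = f * (L/D) * (rho*v^2/2)
dP = 0.04 * (194/0.36) * (1044*2.9^2/2)
L/D = 538.88888889
rho*v^2/2 = 1044*8.41/2 = 4390.02
dP = 0.04 * 538.88888889 * 4390.02
dP = 94629.3 Pa


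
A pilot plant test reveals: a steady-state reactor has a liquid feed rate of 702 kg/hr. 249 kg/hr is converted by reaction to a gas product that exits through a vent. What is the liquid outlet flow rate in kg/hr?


Steady-state mass balance on the main outlet: F_out = F_in - F_removed
F_out = 702 - 249
F_out = 453 kg/hr


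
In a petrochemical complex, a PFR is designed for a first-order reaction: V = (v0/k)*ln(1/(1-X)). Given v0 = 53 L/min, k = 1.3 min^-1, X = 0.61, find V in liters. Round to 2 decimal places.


V = (v0/k) * ln(1/(1-X))
V = (53/1.3) * ln(1/(1-0.61))
V = 40.769231 * ln(2.564103)
V = 40.769231 * 0.941609
V = 38.39 L


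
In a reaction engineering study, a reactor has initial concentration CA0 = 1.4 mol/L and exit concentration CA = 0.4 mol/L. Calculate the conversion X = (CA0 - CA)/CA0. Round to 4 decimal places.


X = (CA0 - CA) / CA0
X = (1.4 - 0.4) / 1.4
X = 1.0 / 1.4
X = 0.7143


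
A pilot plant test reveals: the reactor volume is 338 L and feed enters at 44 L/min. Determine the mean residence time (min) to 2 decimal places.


tau = V / v0
tau = 338 / 44
tau = 7.68 min


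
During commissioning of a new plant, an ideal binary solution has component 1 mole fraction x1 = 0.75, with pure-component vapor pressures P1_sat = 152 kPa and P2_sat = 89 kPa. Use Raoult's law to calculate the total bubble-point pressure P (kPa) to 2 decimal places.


P = x1*P1_sat + x2*P2_sat
x2 = 1 - x1 = 1 - 0.75 = 0.25
P = 0.75*152 + 0.25*89
P = 114.0 + 22.25
P = 136.25 kPa


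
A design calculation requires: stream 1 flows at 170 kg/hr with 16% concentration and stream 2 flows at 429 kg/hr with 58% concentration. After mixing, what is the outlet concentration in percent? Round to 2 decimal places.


Mass balance on solute: F1*x1 + F2*x2 = F3*x3
F3 = F1 + F2 = 170 + 429 = 599 kg/hr
x3 = (F1*x1 + F2*x2)/F3
x3 = (170*0.16 + 429*0.58) / 599
x3 = 46.08%


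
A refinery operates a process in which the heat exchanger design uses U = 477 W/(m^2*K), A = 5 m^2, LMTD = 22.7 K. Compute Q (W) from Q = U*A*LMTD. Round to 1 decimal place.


Q = U * A * LMTD
Q = 477 * 5 * 22.7
Q = 54139.5 W


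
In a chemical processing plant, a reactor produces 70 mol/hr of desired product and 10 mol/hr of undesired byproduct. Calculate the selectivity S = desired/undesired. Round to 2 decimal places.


S = desired product rate / undesired product rate
S = 70 / 10
S = 7.00


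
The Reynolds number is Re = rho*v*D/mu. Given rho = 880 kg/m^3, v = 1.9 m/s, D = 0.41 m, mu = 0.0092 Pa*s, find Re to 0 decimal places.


Re = rho * v * D / mu
Re = 880 * 1.9 * 0.41 / 0.0092
Re = 685.52 / 0.0092
Re = 74513


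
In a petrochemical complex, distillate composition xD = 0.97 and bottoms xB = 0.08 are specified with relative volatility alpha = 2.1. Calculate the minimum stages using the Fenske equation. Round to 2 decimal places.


N_min = ln((xD*(1-xB))/(xB*(1-xD))) / ln(alpha)
Numerator inside ln: 0.8924 / 0.0024 = 371.833333
ln(371.833333) = 5.918446
ln(alpha) = ln(2.1) = 0.741937
N_min = 5.918446 / 0.741937 = 7.98


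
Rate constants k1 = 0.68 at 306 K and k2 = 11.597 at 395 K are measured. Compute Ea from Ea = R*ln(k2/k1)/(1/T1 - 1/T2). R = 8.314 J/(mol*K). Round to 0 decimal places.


Ea = R * ln(k2/k1) / (1/T1 - 1/T2)
ln(k2/k1) = ln(11.597/0.68) = 2.8364089
1/T1 - 1/T2 = 1/306 - 1/395 = 0.000736328287
Ea = 8.314 * 2.8364089 / 0.000736328287
Ea = 32026 J/mol


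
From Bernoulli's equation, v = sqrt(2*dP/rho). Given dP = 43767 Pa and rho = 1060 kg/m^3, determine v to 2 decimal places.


v = sqrt(2*dP/rho)
v = sqrt(2*43767/1060)
v = sqrt(82.579245)
v = 9.09 m/s


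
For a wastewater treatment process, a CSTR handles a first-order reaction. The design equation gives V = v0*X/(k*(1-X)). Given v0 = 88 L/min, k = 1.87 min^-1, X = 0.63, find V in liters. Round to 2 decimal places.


V = v0 * X / (k * (1 - X))
V = 88 * 0.63 / (1.87 * (1 - 0.63))
V = 55.44 / (1.87 * 0.37)
V = 55.44 / 0.6919
V = 80.13 L


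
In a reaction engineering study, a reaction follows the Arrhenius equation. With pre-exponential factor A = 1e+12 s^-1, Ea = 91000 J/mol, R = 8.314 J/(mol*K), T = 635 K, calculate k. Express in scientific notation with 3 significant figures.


k = A * exp(-Ea/(R*T))
k = 1e+12 * exp(-91000 / (8.314 * 635))
k = 1e+12 * exp(-17.23684)
k = 3.27e+04


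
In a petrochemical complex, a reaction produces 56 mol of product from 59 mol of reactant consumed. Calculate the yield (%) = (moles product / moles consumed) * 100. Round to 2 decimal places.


Yield = (moles product / moles consumed) * 100%
Yield = (56 / 59) * 100
Yield = 0.9492 * 100
Yield = 94.92%


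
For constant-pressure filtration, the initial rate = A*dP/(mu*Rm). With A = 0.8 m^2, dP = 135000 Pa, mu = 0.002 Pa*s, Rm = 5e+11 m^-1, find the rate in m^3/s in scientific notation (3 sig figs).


rate = A * dP / (mu * Rm)
rate = 0.8 * 135000 / (0.002 * 5e+11)
rate = 108000.0 / 1.000e+09
rate = 1.08e-04 m^3/s


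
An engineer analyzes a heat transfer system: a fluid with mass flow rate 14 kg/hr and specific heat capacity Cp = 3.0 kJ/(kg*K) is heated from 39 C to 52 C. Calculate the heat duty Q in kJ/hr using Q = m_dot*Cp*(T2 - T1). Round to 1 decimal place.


Q = m_dot * Cp * (T2 - T1)
Q = 14 * 3.0 * (52 - 39)
Q = 14 * 3.0 * 13
Q = 546.0 kJ/hr


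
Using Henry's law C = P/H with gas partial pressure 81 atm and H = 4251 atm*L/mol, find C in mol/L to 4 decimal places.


C = P / H
C = 81 / 4251
C = 0.0191 mol/L


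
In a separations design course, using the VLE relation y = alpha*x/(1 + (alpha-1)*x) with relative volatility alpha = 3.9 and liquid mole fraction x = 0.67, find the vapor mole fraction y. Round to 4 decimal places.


y = alpha*x / (1 + (alpha-1)*x)
y = 3.9*0.67 / (1 + (3.9-1)*0.67)
y = 2.613 / (1 + 1.943)
y = 2.613 / 2.943
y = 0.8879


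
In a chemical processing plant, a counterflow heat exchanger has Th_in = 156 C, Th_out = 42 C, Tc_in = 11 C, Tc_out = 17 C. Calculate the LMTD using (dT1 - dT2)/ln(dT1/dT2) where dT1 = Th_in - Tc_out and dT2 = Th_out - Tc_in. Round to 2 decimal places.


dT1 = Th_in - Tc_out = 156 - 17 = 139
dT2 = Th_out - Tc_in = 42 - 11 = 31
LMTD = (dT1 - dT2) / ln(dT1/dT2)
LMTD = (139 - 31) / ln(139/31)
LMTD = 71.98 K


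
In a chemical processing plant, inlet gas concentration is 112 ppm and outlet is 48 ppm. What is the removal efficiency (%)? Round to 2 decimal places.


Efficiency = (G_in - G_out) / G_in * 100%
Efficiency = (112 - 48) / 112 * 100
Efficiency = 64 / 112 * 100
Efficiency = 57.14%


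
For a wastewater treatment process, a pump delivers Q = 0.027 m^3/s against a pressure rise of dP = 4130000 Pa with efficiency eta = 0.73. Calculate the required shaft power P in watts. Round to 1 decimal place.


P = Q * dP / eta
P = 0.027 * 4130000 / 0.73
P = 111510.0 / 0.73
P = 152753.4 W


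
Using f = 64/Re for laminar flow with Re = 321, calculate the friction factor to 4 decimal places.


f = 64 / Re
f = 64 / 321
f = 0.1994


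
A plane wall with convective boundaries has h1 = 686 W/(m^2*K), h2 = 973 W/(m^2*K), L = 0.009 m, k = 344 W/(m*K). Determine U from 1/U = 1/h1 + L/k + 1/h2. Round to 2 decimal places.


1/U = 1/h1 + L/k + 1/h2
1/U = 1/686 + 0.009/344 + 1/973
1/U = 0.0014577259 + 2.61628e-05 + 0.0010277492
1/U = 0.0025116379
U = 398.15 W/(m^2*K)


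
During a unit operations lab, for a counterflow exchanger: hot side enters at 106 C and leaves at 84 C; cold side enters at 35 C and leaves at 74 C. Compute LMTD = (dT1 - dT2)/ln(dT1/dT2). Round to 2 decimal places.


dT1 = Th_in - Tc_out = 106 - 74 = 32
dT2 = Th_out - Tc_in = 84 - 35 = 49
LMTD = (dT1 - dT2) / ln(dT1/dT2)
LMTD = (32 - 49) / ln(32/49)
LMTD = 39.90 K


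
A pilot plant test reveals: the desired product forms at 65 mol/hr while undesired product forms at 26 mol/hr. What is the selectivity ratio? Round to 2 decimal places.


S = desired product rate / undesired product rate
S = 65 / 26
S = 2.50


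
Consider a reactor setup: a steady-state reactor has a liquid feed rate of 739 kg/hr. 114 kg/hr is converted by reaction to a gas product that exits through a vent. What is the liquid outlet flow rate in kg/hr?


Steady-state mass balance on the main outlet: F_out = F_in - F_removed
F_out = 739 - 114
F_out = 625 kg/hr


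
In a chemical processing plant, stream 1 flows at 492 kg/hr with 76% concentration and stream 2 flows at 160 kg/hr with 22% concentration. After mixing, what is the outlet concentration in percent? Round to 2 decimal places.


Mass balance on solute: F1*x1 + F2*x2 = F3*x3
F3 = F1 + F2 = 492 + 160 = 652 kg/hr
x3 = (F1*x1 + F2*x2)/F3
x3 = (492*0.76 + 160*0.22) / 652
x3 = 62.75%


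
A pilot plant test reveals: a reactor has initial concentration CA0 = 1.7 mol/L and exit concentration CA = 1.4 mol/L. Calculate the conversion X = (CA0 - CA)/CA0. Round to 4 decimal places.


X = (CA0 - CA) / CA0
X = (1.7 - 1.4) / 1.7
X = 0.3 / 1.7
X = 0.1765


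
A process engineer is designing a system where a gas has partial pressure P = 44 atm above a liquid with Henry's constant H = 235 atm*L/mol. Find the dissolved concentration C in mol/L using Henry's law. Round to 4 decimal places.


C = P / H
C = 44 / 235
C = 0.1872 mol/L


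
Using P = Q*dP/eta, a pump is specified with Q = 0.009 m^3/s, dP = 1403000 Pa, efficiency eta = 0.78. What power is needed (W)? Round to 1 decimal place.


P = Q * dP / eta
P = 0.009 * 1403000 / 0.78
P = 12627.0 / 0.78
P = 16188.5 W


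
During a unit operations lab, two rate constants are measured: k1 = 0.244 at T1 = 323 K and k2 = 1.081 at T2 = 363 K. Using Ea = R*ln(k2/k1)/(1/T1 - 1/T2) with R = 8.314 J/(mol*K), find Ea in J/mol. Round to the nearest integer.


Ea = R * ln(k2/k1) / (1/T1 - 1/T2)
ln(k2/k1) = ln(1.081/0.244) = 1.4884736
1/T1 - 1/T2 = 1/323 - 1/363 = 0.000341154296
Ea = 8.314 * 1.4884736 / 0.000341154296
Ea = 36274 J/mol


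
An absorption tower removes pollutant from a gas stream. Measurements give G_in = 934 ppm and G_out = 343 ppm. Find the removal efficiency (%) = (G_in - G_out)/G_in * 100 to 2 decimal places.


Efficiency = (G_in - G_out) / G_in * 100%
Efficiency = (934 - 343) / 934 * 100
Efficiency = 591 / 934 * 100
Efficiency = 63.28%


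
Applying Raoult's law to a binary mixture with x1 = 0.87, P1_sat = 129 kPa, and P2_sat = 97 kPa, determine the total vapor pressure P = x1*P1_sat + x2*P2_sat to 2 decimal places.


P = x1*P1_sat + x2*P2_sat
x2 = 1 - x1 = 1 - 0.87 = 0.13
P = 0.87*129 + 0.13*97
P = 112.23 + 12.61
P = 124.84 kPa


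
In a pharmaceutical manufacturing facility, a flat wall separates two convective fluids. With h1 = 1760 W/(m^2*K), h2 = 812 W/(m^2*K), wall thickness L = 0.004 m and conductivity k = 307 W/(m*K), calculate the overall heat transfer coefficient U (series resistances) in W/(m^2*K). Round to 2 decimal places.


1/U = 1/h1 + L/k + 1/h2
1/U = 1/1760 + 0.004/307 + 1/812
1/U = 0.0005681818 + 1.30293e-05 + 0.0012315271
1/U = 0.0018127382
U = 551.65 W/(m^2*K)
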